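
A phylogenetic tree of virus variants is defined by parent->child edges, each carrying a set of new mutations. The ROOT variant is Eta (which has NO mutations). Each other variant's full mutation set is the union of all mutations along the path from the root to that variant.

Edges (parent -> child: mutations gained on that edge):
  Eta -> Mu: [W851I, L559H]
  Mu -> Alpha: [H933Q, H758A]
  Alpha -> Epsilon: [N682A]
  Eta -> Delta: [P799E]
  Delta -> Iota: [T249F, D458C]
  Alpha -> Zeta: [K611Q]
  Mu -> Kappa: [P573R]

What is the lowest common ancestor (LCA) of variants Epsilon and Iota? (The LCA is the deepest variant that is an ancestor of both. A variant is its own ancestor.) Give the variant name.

Answer: Eta

Derivation:
Path from root to Epsilon: Eta -> Mu -> Alpha -> Epsilon
  ancestors of Epsilon: {Eta, Mu, Alpha, Epsilon}
Path from root to Iota: Eta -> Delta -> Iota
  ancestors of Iota: {Eta, Delta, Iota}
Common ancestors: {Eta}
Walk up from Iota: Iota (not in ancestors of Epsilon), Delta (not in ancestors of Epsilon), Eta (in ancestors of Epsilon)
Deepest common ancestor (LCA) = Eta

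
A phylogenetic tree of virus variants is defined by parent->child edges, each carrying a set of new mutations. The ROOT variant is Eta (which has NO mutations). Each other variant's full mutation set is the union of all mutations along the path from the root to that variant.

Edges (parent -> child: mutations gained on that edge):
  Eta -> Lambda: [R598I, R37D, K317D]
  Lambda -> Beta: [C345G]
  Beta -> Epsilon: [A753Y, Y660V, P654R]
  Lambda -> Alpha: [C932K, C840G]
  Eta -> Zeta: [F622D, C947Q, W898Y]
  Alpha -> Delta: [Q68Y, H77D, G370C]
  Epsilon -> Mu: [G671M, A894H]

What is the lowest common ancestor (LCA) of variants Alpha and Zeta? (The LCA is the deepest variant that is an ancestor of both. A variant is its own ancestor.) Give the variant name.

Answer: Eta

Derivation:
Path from root to Alpha: Eta -> Lambda -> Alpha
  ancestors of Alpha: {Eta, Lambda, Alpha}
Path from root to Zeta: Eta -> Zeta
  ancestors of Zeta: {Eta, Zeta}
Common ancestors: {Eta}
Walk up from Zeta: Zeta (not in ancestors of Alpha), Eta (in ancestors of Alpha)
Deepest common ancestor (LCA) = Eta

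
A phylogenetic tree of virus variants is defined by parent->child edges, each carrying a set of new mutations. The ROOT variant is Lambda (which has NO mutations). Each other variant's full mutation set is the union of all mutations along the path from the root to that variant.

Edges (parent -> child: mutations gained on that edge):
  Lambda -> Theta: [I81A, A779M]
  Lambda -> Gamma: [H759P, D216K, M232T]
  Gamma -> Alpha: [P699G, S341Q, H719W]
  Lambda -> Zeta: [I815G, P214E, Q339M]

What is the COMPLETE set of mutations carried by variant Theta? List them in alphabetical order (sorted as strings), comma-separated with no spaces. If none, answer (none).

Answer: A779M,I81A

Derivation:
At Lambda: gained [] -> total []
At Theta: gained ['I81A', 'A779M'] -> total ['A779M', 'I81A']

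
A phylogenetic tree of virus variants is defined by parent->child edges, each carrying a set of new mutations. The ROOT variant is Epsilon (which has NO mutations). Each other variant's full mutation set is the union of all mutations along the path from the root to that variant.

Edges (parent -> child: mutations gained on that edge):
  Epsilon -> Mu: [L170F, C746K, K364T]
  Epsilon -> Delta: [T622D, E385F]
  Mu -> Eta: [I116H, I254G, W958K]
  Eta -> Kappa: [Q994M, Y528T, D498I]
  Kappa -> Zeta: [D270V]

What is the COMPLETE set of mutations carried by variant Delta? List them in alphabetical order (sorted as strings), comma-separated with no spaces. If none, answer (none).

At Epsilon: gained [] -> total []
At Delta: gained ['T622D', 'E385F'] -> total ['E385F', 'T622D']

Answer: E385F,T622D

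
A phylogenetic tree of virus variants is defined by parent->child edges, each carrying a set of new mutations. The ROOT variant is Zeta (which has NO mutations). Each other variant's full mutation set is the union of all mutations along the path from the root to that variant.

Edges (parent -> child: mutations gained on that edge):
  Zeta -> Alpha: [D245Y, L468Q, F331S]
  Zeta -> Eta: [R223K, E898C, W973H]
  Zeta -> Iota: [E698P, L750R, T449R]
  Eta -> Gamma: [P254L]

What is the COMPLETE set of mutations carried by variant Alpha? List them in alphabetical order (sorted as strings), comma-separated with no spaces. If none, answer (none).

Answer: D245Y,F331S,L468Q

Derivation:
At Zeta: gained [] -> total []
At Alpha: gained ['D245Y', 'L468Q', 'F331S'] -> total ['D245Y', 'F331S', 'L468Q']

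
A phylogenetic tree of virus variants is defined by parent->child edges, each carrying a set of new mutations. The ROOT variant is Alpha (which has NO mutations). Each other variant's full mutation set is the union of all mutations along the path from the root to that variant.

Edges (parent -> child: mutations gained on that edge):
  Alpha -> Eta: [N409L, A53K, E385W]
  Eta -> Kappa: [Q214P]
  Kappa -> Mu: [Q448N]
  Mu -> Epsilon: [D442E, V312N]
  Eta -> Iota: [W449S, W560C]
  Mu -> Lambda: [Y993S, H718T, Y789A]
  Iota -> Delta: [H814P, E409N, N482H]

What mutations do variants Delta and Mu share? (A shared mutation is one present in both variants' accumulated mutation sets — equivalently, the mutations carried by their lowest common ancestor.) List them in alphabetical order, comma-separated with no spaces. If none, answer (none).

Answer: A53K,E385W,N409L

Derivation:
Accumulating mutations along path to Delta:
  At Alpha: gained [] -> total []
  At Eta: gained ['N409L', 'A53K', 'E385W'] -> total ['A53K', 'E385W', 'N409L']
  At Iota: gained ['W449S', 'W560C'] -> total ['A53K', 'E385W', 'N409L', 'W449S', 'W560C']
  At Delta: gained ['H814P', 'E409N', 'N482H'] -> total ['A53K', 'E385W', 'E409N', 'H814P', 'N409L', 'N482H', 'W449S', 'W560C']
Mutations(Delta) = ['A53K', 'E385W', 'E409N', 'H814P', 'N409L', 'N482H', 'W449S', 'W560C']
Accumulating mutations along path to Mu:
  At Alpha: gained [] -> total []
  At Eta: gained ['N409L', 'A53K', 'E385W'] -> total ['A53K', 'E385W', 'N409L']
  At Kappa: gained ['Q214P'] -> total ['A53K', 'E385W', 'N409L', 'Q214P']
  At Mu: gained ['Q448N'] -> total ['A53K', 'E385W', 'N409L', 'Q214P', 'Q448N']
Mutations(Mu) = ['A53K', 'E385W', 'N409L', 'Q214P', 'Q448N']
Intersection: ['A53K', 'E385W', 'E409N', 'H814P', 'N409L', 'N482H', 'W449S', 'W560C'] ∩ ['A53K', 'E385W', 'N409L', 'Q214P', 'Q448N'] = ['A53K', 'E385W', 'N409L']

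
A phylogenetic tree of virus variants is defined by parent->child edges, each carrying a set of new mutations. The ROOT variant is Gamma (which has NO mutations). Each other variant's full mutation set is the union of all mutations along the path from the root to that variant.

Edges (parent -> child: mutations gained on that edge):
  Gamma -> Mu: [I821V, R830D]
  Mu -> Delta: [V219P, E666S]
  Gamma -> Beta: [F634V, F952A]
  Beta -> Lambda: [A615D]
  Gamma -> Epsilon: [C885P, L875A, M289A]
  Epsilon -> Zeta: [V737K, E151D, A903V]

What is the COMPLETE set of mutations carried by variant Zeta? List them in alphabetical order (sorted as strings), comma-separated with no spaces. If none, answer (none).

Answer: A903V,C885P,E151D,L875A,M289A,V737K

Derivation:
At Gamma: gained [] -> total []
At Epsilon: gained ['C885P', 'L875A', 'M289A'] -> total ['C885P', 'L875A', 'M289A']
At Zeta: gained ['V737K', 'E151D', 'A903V'] -> total ['A903V', 'C885P', 'E151D', 'L875A', 'M289A', 'V737K']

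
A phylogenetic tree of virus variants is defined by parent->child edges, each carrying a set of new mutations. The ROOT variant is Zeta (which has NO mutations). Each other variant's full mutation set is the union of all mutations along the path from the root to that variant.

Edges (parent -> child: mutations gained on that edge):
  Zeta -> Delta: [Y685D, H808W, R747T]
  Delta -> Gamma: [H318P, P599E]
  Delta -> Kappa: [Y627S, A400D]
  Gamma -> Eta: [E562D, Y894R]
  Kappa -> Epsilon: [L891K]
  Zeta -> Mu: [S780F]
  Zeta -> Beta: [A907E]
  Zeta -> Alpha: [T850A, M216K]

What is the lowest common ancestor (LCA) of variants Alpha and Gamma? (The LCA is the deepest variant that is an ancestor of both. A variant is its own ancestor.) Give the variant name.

Answer: Zeta

Derivation:
Path from root to Alpha: Zeta -> Alpha
  ancestors of Alpha: {Zeta, Alpha}
Path from root to Gamma: Zeta -> Delta -> Gamma
  ancestors of Gamma: {Zeta, Delta, Gamma}
Common ancestors: {Zeta}
Walk up from Gamma: Gamma (not in ancestors of Alpha), Delta (not in ancestors of Alpha), Zeta (in ancestors of Alpha)
Deepest common ancestor (LCA) = Zeta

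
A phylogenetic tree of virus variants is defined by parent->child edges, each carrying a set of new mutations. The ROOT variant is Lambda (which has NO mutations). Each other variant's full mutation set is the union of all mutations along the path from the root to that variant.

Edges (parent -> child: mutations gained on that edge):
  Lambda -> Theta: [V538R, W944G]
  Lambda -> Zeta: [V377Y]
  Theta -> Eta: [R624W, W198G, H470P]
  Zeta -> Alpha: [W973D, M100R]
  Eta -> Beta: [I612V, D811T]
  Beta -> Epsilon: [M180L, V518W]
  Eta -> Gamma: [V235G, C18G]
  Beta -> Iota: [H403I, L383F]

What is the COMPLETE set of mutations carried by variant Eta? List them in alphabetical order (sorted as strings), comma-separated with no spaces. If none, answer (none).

At Lambda: gained [] -> total []
At Theta: gained ['V538R', 'W944G'] -> total ['V538R', 'W944G']
At Eta: gained ['R624W', 'W198G', 'H470P'] -> total ['H470P', 'R624W', 'V538R', 'W198G', 'W944G']

Answer: H470P,R624W,V538R,W198G,W944G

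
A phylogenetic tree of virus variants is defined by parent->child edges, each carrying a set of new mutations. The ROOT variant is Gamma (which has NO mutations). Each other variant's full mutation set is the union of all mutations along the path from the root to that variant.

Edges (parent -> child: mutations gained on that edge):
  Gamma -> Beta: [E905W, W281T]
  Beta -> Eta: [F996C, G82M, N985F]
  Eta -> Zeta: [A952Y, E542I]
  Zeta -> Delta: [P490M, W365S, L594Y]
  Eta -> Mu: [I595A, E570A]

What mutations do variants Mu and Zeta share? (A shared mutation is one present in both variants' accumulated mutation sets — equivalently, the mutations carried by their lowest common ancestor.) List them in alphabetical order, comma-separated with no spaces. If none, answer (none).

Answer: E905W,F996C,G82M,N985F,W281T

Derivation:
Accumulating mutations along path to Mu:
  At Gamma: gained [] -> total []
  At Beta: gained ['E905W', 'W281T'] -> total ['E905W', 'W281T']
  At Eta: gained ['F996C', 'G82M', 'N985F'] -> total ['E905W', 'F996C', 'G82M', 'N985F', 'W281T']
  At Mu: gained ['I595A', 'E570A'] -> total ['E570A', 'E905W', 'F996C', 'G82M', 'I595A', 'N985F', 'W281T']
Mutations(Mu) = ['E570A', 'E905W', 'F996C', 'G82M', 'I595A', 'N985F', 'W281T']
Accumulating mutations along path to Zeta:
  At Gamma: gained [] -> total []
  At Beta: gained ['E905W', 'W281T'] -> total ['E905W', 'W281T']
  At Eta: gained ['F996C', 'G82M', 'N985F'] -> total ['E905W', 'F996C', 'G82M', 'N985F', 'W281T']
  At Zeta: gained ['A952Y', 'E542I'] -> total ['A952Y', 'E542I', 'E905W', 'F996C', 'G82M', 'N985F', 'W281T']
Mutations(Zeta) = ['A952Y', 'E542I', 'E905W', 'F996C', 'G82M', 'N985F', 'W281T']
Intersection: ['E570A', 'E905W', 'F996C', 'G82M', 'I595A', 'N985F', 'W281T'] ∩ ['A952Y', 'E542I', 'E905W', 'F996C', 'G82M', 'N985F', 'W281T'] = ['E905W', 'F996C', 'G82M', 'N985F', 'W281T']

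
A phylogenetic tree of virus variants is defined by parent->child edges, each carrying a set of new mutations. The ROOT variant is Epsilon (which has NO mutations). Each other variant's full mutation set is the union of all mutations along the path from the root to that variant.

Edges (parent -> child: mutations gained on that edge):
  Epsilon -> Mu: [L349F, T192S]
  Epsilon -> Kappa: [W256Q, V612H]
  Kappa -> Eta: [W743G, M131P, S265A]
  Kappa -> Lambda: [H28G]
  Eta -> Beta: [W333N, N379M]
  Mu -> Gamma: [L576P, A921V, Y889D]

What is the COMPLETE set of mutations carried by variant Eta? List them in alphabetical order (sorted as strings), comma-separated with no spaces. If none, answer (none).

Answer: M131P,S265A,V612H,W256Q,W743G

Derivation:
At Epsilon: gained [] -> total []
At Kappa: gained ['W256Q', 'V612H'] -> total ['V612H', 'W256Q']
At Eta: gained ['W743G', 'M131P', 'S265A'] -> total ['M131P', 'S265A', 'V612H', 'W256Q', 'W743G']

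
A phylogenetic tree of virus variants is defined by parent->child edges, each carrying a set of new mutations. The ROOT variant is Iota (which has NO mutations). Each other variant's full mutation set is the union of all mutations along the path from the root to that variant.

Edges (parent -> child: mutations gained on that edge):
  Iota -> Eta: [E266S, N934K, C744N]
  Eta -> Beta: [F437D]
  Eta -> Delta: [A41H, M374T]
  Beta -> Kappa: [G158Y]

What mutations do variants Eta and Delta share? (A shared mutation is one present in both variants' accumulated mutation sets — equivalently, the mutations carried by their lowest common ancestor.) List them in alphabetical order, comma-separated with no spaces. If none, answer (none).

Accumulating mutations along path to Eta:
  At Iota: gained [] -> total []
  At Eta: gained ['E266S', 'N934K', 'C744N'] -> total ['C744N', 'E266S', 'N934K']
Mutations(Eta) = ['C744N', 'E266S', 'N934K']
Accumulating mutations along path to Delta:
  At Iota: gained [] -> total []
  At Eta: gained ['E266S', 'N934K', 'C744N'] -> total ['C744N', 'E266S', 'N934K']
  At Delta: gained ['A41H', 'M374T'] -> total ['A41H', 'C744N', 'E266S', 'M374T', 'N934K']
Mutations(Delta) = ['A41H', 'C744N', 'E266S', 'M374T', 'N934K']
Intersection: ['C744N', 'E266S', 'N934K'] ∩ ['A41H', 'C744N', 'E266S', 'M374T', 'N934K'] = ['C744N', 'E266S', 'N934K']

Answer: C744N,E266S,N934K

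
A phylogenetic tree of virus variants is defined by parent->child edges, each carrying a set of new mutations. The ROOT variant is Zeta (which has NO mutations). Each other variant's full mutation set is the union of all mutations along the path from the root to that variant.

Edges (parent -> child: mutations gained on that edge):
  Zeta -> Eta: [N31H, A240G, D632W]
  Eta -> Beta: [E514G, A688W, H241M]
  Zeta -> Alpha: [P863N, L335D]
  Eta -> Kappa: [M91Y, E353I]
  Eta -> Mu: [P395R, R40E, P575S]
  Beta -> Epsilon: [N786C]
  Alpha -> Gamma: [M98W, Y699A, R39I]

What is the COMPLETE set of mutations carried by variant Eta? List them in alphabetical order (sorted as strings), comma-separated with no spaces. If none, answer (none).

Answer: A240G,D632W,N31H

Derivation:
At Zeta: gained [] -> total []
At Eta: gained ['N31H', 'A240G', 'D632W'] -> total ['A240G', 'D632W', 'N31H']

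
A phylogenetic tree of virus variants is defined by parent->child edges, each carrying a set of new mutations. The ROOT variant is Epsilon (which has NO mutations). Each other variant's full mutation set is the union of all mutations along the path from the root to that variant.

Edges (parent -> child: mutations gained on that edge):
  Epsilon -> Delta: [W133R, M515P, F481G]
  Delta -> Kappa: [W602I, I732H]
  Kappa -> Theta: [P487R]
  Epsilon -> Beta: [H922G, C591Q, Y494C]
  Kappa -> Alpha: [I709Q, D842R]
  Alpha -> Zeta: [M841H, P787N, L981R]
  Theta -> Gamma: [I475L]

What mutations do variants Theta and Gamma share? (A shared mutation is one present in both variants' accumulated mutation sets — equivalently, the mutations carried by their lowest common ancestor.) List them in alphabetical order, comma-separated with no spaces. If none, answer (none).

Answer: F481G,I732H,M515P,P487R,W133R,W602I

Derivation:
Accumulating mutations along path to Theta:
  At Epsilon: gained [] -> total []
  At Delta: gained ['W133R', 'M515P', 'F481G'] -> total ['F481G', 'M515P', 'W133R']
  At Kappa: gained ['W602I', 'I732H'] -> total ['F481G', 'I732H', 'M515P', 'W133R', 'W602I']
  At Theta: gained ['P487R'] -> total ['F481G', 'I732H', 'M515P', 'P487R', 'W133R', 'W602I']
Mutations(Theta) = ['F481G', 'I732H', 'M515P', 'P487R', 'W133R', 'W602I']
Accumulating mutations along path to Gamma:
  At Epsilon: gained [] -> total []
  At Delta: gained ['W133R', 'M515P', 'F481G'] -> total ['F481G', 'M515P', 'W133R']
  At Kappa: gained ['W602I', 'I732H'] -> total ['F481G', 'I732H', 'M515P', 'W133R', 'W602I']
  At Theta: gained ['P487R'] -> total ['F481G', 'I732H', 'M515P', 'P487R', 'W133R', 'W602I']
  At Gamma: gained ['I475L'] -> total ['F481G', 'I475L', 'I732H', 'M515P', 'P487R', 'W133R', 'W602I']
Mutations(Gamma) = ['F481G', 'I475L', 'I732H', 'M515P', 'P487R', 'W133R', 'W602I']
Intersection: ['F481G', 'I732H', 'M515P', 'P487R', 'W133R', 'W602I'] ∩ ['F481G', 'I475L', 'I732H', 'M515P', 'P487R', 'W133R', 'W602I'] = ['F481G', 'I732H', 'M515P', 'P487R', 'W133R', 'W602I']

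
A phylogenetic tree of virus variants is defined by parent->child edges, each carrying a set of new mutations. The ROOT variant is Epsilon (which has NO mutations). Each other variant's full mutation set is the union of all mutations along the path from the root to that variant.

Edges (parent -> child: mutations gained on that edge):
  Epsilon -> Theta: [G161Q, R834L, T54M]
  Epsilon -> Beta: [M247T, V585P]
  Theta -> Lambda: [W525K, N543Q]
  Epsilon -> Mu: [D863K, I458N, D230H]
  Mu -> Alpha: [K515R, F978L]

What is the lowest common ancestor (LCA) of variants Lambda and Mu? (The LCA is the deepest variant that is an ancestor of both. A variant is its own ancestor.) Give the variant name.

Path from root to Lambda: Epsilon -> Theta -> Lambda
  ancestors of Lambda: {Epsilon, Theta, Lambda}
Path from root to Mu: Epsilon -> Mu
  ancestors of Mu: {Epsilon, Mu}
Common ancestors: {Epsilon}
Walk up from Mu: Mu (not in ancestors of Lambda), Epsilon (in ancestors of Lambda)
Deepest common ancestor (LCA) = Epsilon

Answer: Epsilon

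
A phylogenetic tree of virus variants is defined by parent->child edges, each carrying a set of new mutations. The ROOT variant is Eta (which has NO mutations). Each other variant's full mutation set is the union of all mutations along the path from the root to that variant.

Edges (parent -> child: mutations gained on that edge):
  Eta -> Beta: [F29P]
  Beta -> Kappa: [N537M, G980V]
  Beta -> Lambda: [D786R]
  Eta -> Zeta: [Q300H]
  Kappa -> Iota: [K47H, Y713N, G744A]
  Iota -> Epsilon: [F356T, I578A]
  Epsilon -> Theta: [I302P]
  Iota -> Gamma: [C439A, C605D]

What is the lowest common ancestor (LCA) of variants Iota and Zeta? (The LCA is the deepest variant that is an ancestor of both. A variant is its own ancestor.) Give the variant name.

Answer: Eta

Derivation:
Path from root to Iota: Eta -> Beta -> Kappa -> Iota
  ancestors of Iota: {Eta, Beta, Kappa, Iota}
Path from root to Zeta: Eta -> Zeta
  ancestors of Zeta: {Eta, Zeta}
Common ancestors: {Eta}
Walk up from Zeta: Zeta (not in ancestors of Iota), Eta (in ancestors of Iota)
Deepest common ancestor (LCA) = Eta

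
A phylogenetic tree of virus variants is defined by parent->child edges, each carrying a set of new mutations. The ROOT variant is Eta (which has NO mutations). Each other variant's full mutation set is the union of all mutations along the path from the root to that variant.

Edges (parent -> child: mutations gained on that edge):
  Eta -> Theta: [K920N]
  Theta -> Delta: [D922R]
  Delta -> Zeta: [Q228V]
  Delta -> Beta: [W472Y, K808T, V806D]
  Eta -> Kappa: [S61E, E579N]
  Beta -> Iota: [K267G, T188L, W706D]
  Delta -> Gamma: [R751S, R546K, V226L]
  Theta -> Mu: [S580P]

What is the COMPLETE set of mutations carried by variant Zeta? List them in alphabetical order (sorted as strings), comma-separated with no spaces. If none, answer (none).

At Eta: gained [] -> total []
At Theta: gained ['K920N'] -> total ['K920N']
At Delta: gained ['D922R'] -> total ['D922R', 'K920N']
At Zeta: gained ['Q228V'] -> total ['D922R', 'K920N', 'Q228V']

Answer: D922R,K920N,Q228V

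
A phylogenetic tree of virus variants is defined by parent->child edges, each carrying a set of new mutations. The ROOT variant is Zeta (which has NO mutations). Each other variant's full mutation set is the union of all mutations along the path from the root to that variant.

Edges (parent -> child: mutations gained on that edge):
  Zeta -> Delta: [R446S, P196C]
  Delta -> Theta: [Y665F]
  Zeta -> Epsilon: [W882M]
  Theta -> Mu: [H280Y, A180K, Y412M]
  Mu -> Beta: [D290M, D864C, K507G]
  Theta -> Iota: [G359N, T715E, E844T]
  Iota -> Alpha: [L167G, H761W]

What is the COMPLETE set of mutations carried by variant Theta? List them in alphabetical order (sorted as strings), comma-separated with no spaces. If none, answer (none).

At Zeta: gained [] -> total []
At Delta: gained ['R446S', 'P196C'] -> total ['P196C', 'R446S']
At Theta: gained ['Y665F'] -> total ['P196C', 'R446S', 'Y665F']

Answer: P196C,R446S,Y665F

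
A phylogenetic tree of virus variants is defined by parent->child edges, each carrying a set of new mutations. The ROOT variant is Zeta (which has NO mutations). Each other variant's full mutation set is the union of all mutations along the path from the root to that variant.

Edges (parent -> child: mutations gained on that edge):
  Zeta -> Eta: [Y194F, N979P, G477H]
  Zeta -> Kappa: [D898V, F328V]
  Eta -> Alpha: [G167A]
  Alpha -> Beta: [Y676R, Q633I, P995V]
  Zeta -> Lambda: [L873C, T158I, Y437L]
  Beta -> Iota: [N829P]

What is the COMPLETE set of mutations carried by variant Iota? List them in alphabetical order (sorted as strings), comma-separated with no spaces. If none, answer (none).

Answer: G167A,G477H,N829P,N979P,P995V,Q633I,Y194F,Y676R

Derivation:
At Zeta: gained [] -> total []
At Eta: gained ['Y194F', 'N979P', 'G477H'] -> total ['G477H', 'N979P', 'Y194F']
At Alpha: gained ['G167A'] -> total ['G167A', 'G477H', 'N979P', 'Y194F']
At Beta: gained ['Y676R', 'Q633I', 'P995V'] -> total ['G167A', 'G477H', 'N979P', 'P995V', 'Q633I', 'Y194F', 'Y676R']
At Iota: gained ['N829P'] -> total ['G167A', 'G477H', 'N829P', 'N979P', 'P995V', 'Q633I', 'Y194F', 'Y676R']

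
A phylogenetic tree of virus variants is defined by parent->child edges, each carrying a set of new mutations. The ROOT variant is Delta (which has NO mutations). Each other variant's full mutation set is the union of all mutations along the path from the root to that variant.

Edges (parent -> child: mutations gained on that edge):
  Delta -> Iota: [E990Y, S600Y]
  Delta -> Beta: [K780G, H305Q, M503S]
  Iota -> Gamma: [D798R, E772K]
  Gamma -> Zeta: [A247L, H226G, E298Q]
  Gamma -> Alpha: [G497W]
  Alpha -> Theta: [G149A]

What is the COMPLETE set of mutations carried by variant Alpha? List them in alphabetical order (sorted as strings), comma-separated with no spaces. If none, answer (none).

Answer: D798R,E772K,E990Y,G497W,S600Y

Derivation:
At Delta: gained [] -> total []
At Iota: gained ['E990Y', 'S600Y'] -> total ['E990Y', 'S600Y']
At Gamma: gained ['D798R', 'E772K'] -> total ['D798R', 'E772K', 'E990Y', 'S600Y']
At Alpha: gained ['G497W'] -> total ['D798R', 'E772K', 'E990Y', 'G497W', 'S600Y']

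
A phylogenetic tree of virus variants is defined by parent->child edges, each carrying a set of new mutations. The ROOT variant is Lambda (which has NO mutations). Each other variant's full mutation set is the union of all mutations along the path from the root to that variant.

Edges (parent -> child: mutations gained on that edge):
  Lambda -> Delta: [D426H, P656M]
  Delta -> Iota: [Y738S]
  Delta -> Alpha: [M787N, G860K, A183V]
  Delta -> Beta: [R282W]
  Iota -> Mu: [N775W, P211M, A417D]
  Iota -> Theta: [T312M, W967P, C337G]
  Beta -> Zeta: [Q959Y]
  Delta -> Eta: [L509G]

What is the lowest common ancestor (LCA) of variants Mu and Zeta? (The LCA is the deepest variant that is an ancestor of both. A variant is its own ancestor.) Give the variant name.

Answer: Delta

Derivation:
Path from root to Mu: Lambda -> Delta -> Iota -> Mu
  ancestors of Mu: {Lambda, Delta, Iota, Mu}
Path from root to Zeta: Lambda -> Delta -> Beta -> Zeta
  ancestors of Zeta: {Lambda, Delta, Beta, Zeta}
Common ancestors: {Lambda, Delta}
Walk up from Zeta: Zeta (not in ancestors of Mu), Beta (not in ancestors of Mu), Delta (in ancestors of Mu), Lambda (in ancestors of Mu)
Deepest common ancestor (LCA) = Delta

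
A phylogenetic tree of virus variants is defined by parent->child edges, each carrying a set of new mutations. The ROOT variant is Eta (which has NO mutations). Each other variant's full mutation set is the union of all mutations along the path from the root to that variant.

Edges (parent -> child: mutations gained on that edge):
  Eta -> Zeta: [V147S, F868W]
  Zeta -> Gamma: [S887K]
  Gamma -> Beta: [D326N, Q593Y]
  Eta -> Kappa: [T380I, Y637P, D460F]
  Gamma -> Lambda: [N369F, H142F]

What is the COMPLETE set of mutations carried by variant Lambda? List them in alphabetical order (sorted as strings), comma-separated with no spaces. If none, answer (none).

Answer: F868W,H142F,N369F,S887K,V147S

Derivation:
At Eta: gained [] -> total []
At Zeta: gained ['V147S', 'F868W'] -> total ['F868W', 'V147S']
At Gamma: gained ['S887K'] -> total ['F868W', 'S887K', 'V147S']
At Lambda: gained ['N369F', 'H142F'] -> total ['F868W', 'H142F', 'N369F', 'S887K', 'V147S']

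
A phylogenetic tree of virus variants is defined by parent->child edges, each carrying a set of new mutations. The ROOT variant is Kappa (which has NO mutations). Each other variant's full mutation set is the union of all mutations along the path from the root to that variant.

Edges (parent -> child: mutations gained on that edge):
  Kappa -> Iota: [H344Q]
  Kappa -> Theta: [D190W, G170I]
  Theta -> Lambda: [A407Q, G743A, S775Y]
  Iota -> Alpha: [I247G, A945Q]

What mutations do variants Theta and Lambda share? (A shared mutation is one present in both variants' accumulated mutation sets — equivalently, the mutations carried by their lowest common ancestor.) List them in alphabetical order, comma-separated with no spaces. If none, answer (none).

Accumulating mutations along path to Theta:
  At Kappa: gained [] -> total []
  At Theta: gained ['D190W', 'G170I'] -> total ['D190W', 'G170I']
Mutations(Theta) = ['D190W', 'G170I']
Accumulating mutations along path to Lambda:
  At Kappa: gained [] -> total []
  At Theta: gained ['D190W', 'G170I'] -> total ['D190W', 'G170I']
  At Lambda: gained ['A407Q', 'G743A', 'S775Y'] -> total ['A407Q', 'D190W', 'G170I', 'G743A', 'S775Y']
Mutations(Lambda) = ['A407Q', 'D190W', 'G170I', 'G743A', 'S775Y']
Intersection: ['D190W', 'G170I'] ∩ ['A407Q', 'D190W', 'G170I', 'G743A', 'S775Y'] = ['D190W', 'G170I']

Answer: D190W,G170I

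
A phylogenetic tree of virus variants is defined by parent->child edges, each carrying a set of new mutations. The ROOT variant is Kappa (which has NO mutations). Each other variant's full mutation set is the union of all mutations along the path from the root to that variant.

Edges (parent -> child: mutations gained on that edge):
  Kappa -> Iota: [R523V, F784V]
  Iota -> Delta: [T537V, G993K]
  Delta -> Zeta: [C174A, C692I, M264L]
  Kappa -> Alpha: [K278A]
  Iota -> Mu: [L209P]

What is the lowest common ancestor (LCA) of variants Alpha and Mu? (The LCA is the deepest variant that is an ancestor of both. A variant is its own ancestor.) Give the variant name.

Answer: Kappa

Derivation:
Path from root to Alpha: Kappa -> Alpha
  ancestors of Alpha: {Kappa, Alpha}
Path from root to Mu: Kappa -> Iota -> Mu
  ancestors of Mu: {Kappa, Iota, Mu}
Common ancestors: {Kappa}
Walk up from Mu: Mu (not in ancestors of Alpha), Iota (not in ancestors of Alpha), Kappa (in ancestors of Alpha)
Deepest common ancestor (LCA) = Kappa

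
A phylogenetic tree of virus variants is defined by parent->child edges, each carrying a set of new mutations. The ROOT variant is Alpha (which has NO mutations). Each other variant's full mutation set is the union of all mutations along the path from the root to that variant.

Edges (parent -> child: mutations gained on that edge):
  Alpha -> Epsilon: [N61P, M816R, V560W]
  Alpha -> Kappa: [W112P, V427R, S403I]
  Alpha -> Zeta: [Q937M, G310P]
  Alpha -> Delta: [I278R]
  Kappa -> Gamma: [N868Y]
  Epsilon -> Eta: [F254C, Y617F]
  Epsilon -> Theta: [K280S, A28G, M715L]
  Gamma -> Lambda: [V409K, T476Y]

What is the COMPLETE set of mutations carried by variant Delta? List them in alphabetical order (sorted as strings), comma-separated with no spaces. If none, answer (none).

Answer: I278R

Derivation:
At Alpha: gained [] -> total []
At Delta: gained ['I278R'] -> total ['I278R']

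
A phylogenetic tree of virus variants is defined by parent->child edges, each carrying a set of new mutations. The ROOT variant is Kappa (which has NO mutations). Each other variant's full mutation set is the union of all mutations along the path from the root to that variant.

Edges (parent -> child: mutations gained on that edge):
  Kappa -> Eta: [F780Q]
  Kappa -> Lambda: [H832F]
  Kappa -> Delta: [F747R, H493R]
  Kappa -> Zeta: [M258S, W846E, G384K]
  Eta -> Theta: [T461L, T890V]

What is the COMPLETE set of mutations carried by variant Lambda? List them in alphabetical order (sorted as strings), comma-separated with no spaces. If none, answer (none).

At Kappa: gained [] -> total []
At Lambda: gained ['H832F'] -> total ['H832F']

Answer: H832F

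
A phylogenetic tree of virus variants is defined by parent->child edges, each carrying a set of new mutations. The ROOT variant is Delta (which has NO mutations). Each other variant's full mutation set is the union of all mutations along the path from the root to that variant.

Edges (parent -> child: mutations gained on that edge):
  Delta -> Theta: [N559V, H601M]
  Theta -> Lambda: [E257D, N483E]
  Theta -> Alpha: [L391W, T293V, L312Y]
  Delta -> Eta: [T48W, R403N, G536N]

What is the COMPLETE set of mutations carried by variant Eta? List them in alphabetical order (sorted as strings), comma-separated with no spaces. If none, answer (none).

At Delta: gained [] -> total []
At Eta: gained ['T48W', 'R403N', 'G536N'] -> total ['G536N', 'R403N', 'T48W']

Answer: G536N,R403N,T48W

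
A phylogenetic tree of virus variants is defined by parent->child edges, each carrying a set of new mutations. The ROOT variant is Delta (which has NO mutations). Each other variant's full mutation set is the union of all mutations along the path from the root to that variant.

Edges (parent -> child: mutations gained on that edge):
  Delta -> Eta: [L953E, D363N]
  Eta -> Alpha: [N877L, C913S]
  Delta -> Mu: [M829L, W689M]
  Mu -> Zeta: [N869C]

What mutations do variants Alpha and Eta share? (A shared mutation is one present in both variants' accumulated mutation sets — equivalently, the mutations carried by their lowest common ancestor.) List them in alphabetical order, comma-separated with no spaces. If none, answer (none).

Accumulating mutations along path to Alpha:
  At Delta: gained [] -> total []
  At Eta: gained ['L953E', 'D363N'] -> total ['D363N', 'L953E']
  At Alpha: gained ['N877L', 'C913S'] -> total ['C913S', 'D363N', 'L953E', 'N877L']
Mutations(Alpha) = ['C913S', 'D363N', 'L953E', 'N877L']
Accumulating mutations along path to Eta:
  At Delta: gained [] -> total []
  At Eta: gained ['L953E', 'D363N'] -> total ['D363N', 'L953E']
Mutations(Eta) = ['D363N', 'L953E']
Intersection: ['C913S', 'D363N', 'L953E', 'N877L'] ∩ ['D363N', 'L953E'] = ['D363N', 'L953E']

Answer: D363N,L953E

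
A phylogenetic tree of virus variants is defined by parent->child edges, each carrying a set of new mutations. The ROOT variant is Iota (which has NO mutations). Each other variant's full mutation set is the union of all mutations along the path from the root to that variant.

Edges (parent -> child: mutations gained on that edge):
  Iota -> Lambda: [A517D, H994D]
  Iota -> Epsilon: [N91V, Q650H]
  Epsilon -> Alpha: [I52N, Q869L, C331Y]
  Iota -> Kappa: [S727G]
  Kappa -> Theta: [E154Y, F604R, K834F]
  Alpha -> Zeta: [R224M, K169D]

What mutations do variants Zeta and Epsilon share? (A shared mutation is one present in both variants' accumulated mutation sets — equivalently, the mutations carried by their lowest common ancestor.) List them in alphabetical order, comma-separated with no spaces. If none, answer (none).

Accumulating mutations along path to Zeta:
  At Iota: gained [] -> total []
  At Epsilon: gained ['N91V', 'Q650H'] -> total ['N91V', 'Q650H']
  At Alpha: gained ['I52N', 'Q869L', 'C331Y'] -> total ['C331Y', 'I52N', 'N91V', 'Q650H', 'Q869L']
  At Zeta: gained ['R224M', 'K169D'] -> total ['C331Y', 'I52N', 'K169D', 'N91V', 'Q650H', 'Q869L', 'R224M']
Mutations(Zeta) = ['C331Y', 'I52N', 'K169D', 'N91V', 'Q650H', 'Q869L', 'R224M']
Accumulating mutations along path to Epsilon:
  At Iota: gained [] -> total []
  At Epsilon: gained ['N91V', 'Q650H'] -> total ['N91V', 'Q650H']
Mutations(Epsilon) = ['N91V', 'Q650H']
Intersection: ['C331Y', 'I52N', 'K169D', 'N91V', 'Q650H', 'Q869L', 'R224M'] ∩ ['N91V', 'Q650H'] = ['N91V', 'Q650H']

Answer: N91V,Q650H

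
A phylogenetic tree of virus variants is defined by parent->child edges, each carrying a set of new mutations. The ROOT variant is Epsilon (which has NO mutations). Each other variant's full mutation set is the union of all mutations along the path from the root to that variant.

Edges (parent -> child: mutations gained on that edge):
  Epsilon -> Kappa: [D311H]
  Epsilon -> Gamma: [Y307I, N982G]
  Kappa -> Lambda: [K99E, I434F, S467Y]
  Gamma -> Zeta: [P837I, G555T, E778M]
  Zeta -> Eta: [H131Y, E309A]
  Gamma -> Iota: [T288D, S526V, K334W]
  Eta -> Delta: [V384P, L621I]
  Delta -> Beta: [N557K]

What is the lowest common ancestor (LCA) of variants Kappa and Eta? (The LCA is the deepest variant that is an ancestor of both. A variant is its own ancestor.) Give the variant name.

Path from root to Kappa: Epsilon -> Kappa
  ancestors of Kappa: {Epsilon, Kappa}
Path from root to Eta: Epsilon -> Gamma -> Zeta -> Eta
  ancestors of Eta: {Epsilon, Gamma, Zeta, Eta}
Common ancestors: {Epsilon}
Walk up from Eta: Eta (not in ancestors of Kappa), Zeta (not in ancestors of Kappa), Gamma (not in ancestors of Kappa), Epsilon (in ancestors of Kappa)
Deepest common ancestor (LCA) = Epsilon

Answer: Epsilon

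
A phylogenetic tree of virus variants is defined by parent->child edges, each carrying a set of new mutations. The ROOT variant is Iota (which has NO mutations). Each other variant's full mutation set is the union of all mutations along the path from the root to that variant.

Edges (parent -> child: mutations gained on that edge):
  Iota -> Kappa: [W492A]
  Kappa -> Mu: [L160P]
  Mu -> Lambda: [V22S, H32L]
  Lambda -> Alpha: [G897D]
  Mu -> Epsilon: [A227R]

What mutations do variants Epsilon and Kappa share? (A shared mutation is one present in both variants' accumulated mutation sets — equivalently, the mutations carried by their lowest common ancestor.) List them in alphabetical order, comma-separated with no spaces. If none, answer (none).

Accumulating mutations along path to Epsilon:
  At Iota: gained [] -> total []
  At Kappa: gained ['W492A'] -> total ['W492A']
  At Mu: gained ['L160P'] -> total ['L160P', 'W492A']
  At Epsilon: gained ['A227R'] -> total ['A227R', 'L160P', 'W492A']
Mutations(Epsilon) = ['A227R', 'L160P', 'W492A']
Accumulating mutations along path to Kappa:
  At Iota: gained [] -> total []
  At Kappa: gained ['W492A'] -> total ['W492A']
Mutations(Kappa) = ['W492A']
Intersection: ['A227R', 'L160P', 'W492A'] ∩ ['W492A'] = ['W492A']

Answer: W492A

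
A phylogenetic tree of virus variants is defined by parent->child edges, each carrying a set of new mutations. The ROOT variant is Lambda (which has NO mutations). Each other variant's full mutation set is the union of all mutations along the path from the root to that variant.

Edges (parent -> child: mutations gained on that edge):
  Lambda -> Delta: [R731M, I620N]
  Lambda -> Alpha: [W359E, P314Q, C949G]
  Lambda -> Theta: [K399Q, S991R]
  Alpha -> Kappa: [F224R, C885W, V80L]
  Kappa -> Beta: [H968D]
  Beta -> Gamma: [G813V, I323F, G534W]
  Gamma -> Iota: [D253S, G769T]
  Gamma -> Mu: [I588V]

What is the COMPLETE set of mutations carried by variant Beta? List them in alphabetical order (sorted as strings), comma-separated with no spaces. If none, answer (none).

Answer: C885W,C949G,F224R,H968D,P314Q,V80L,W359E

Derivation:
At Lambda: gained [] -> total []
At Alpha: gained ['W359E', 'P314Q', 'C949G'] -> total ['C949G', 'P314Q', 'W359E']
At Kappa: gained ['F224R', 'C885W', 'V80L'] -> total ['C885W', 'C949G', 'F224R', 'P314Q', 'V80L', 'W359E']
At Beta: gained ['H968D'] -> total ['C885W', 'C949G', 'F224R', 'H968D', 'P314Q', 'V80L', 'W359E']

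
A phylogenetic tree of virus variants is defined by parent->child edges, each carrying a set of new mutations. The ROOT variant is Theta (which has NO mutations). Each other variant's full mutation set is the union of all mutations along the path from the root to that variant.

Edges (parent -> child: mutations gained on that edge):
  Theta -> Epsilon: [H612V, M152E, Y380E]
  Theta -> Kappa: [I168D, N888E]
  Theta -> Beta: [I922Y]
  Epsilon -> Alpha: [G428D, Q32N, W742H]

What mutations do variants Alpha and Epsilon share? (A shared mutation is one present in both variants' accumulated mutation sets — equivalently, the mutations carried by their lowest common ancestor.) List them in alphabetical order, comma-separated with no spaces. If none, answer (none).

Accumulating mutations along path to Alpha:
  At Theta: gained [] -> total []
  At Epsilon: gained ['H612V', 'M152E', 'Y380E'] -> total ['H612V', 'M152E', 'Y380E']
  At Alpha: gained ['G428D', 'Q32N', 'W742H'] -> total ['G428D', 'H612V', 'M152E', 'Q32N', 'W742H', 'Y380E']
Mutations(Alpha) = ['G428D', 'H612V', 'M152E', 'Q32N', 'W742H', 'Y380E']
Accumulating mutations along path to Epsilon:
  At Theta: gained [] -> total []
  At Epsilon: gained ['H612V', 'M152E', 'Y380E'] -> total ['H612V', 'M152E', 'Y380E']
Mutations(Epsilon) = ['H612V', 'M152E', 'Y380E']
Intersection: ['G428D', 'H612V', 'M152E', 'Q32N', 'W742H', 'Y380E'] ∩ ['H612V', 'M152E', 'Y380E'] = ['H612V', 'M152E', 'Y380E']

Answer: H612V,M152E,Y380E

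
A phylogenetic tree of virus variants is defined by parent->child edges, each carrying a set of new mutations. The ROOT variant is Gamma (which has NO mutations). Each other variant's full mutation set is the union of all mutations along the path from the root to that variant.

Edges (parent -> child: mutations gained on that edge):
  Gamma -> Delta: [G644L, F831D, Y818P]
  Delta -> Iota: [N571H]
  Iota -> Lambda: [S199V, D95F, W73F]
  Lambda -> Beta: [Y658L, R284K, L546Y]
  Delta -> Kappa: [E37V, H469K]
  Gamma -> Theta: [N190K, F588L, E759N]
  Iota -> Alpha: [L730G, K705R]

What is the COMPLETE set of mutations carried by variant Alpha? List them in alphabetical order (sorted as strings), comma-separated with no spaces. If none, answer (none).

Answer: F831D,G644L,K705R,L730G,N571H,Y818P

Derivation:
At Gamma: gained [] -> total []
At Delta: gained ['G644L', 'F831D', 'Y818P'] -> total ['F831D', 'G644L', 'Y818P']
At Iota: gained ['N571H'] -> total ['F831D', 'G644L', 'N571H', 'Y818P']
At Alpha: gained ['L730G', 'K705R'] -> total ['F831D', 'G644L', 'K705R', 'L730G', 'N571H', 'Y818P']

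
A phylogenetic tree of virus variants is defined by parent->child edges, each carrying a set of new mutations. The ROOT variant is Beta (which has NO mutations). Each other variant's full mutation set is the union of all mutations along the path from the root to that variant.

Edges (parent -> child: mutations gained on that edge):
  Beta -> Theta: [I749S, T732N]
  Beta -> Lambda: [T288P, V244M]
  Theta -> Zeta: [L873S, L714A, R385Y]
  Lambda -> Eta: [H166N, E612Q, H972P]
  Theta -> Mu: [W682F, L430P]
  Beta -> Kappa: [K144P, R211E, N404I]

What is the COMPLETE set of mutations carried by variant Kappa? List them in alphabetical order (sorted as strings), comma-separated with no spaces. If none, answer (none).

At Beta: gained [] -> total []
At Kappa: gained ['K144P', 'R211E', 'N404I'] -> total ['K144P', 'N404I', 'R211E']

Answer: K144P,N404I,R211E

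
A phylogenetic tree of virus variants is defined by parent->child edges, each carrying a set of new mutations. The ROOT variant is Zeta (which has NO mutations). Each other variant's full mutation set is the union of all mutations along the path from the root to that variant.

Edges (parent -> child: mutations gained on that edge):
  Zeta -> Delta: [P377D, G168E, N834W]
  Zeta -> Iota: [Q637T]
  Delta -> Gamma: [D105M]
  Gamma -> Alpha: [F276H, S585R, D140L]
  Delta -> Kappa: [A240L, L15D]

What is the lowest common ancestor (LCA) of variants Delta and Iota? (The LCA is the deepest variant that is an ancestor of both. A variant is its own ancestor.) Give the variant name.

Answer: Zeta

Derivation:
Path from root to Delta: Zeta -> Delta
  ancestors of Delta: {Zeta, Delta}
Path from root to Iota: Zeta -> Iota
  ancestors of Iota: {Zeta, Iota}
Common ancestors: {Zeta}
Walk up from Iota: Iota (not in ancestors of Delta), Zeta (in ancestors of Delta)
Deepest common ancestor (LCA) = Zeta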